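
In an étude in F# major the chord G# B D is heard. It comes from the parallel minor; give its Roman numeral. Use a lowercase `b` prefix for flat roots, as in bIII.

ii°

G# is scale degree 2 in F# major. Diatonically F# major has G#m (ii) on that degree; G#–B–D is instead the diminished chord native to F# minor, so it takes the label ii°.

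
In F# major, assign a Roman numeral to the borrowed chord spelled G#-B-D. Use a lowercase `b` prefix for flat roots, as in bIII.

ii°

The root G# is the diatonic 2nd degree of F# major; the borrowing shows in the chord quality. G#–B–D is a diminished chord — the form found in F# minor, not the diatonic ii (G#m). Borrowed into F# major it is written ii°.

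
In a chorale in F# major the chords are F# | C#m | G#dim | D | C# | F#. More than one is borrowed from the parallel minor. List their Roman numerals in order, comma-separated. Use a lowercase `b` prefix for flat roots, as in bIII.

F# major has the diatonic set F#, G#m, A#m, B, C#, D#m, E#dim. F# and C# are both diatonic. But C#m (C#–E–G#) is foreign: the diatonic V on degree 5 is C#, whereas C#m comes from F# minor. It is labeled v. But G#dim (G#–B–D) is foreign: the diatonic ii on degree 2 is G#m, whereas G#dim comes from F# minor. It is labeled ii°. D (D–F#–A) doesn't fit — on degree 6 F# major would have D#m (vi). D is the degree-6 chord of F# minor, so it is the borrowed bVI.

v, ii°, bVI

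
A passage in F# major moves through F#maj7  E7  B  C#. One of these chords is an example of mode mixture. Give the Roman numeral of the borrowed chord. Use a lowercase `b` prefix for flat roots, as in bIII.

bVII7

In F# major the diatonic chords are F#, G#m, A#m, B, C#, D#m, E#dim. F#maj7, B and C# are all diatonic. E7 (E–G#–B–D) doesn't fit — on degree 7 F# major would have E#dim (vii°). E7 is the degree-7 chord of F# minor, so it is the borrowed bVII7.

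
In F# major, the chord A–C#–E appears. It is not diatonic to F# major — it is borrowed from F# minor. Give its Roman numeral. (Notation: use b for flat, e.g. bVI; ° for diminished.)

In F# major scale degree 3 is A#; A is its lowered form, from F# minor. The diatonic chord on degree 3 would be A#m (iii), but A–C#–E is the major chord from F# minor. As a borrowed chord it is labeled bIII.

bIII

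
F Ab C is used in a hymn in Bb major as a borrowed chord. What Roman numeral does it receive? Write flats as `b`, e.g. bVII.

v

F is scale degree 5 in Bb major. F–Ab–C is a minor chord — the form found in Bb minor, not the diatonic V (F). Borrowed into Bb major it is written v.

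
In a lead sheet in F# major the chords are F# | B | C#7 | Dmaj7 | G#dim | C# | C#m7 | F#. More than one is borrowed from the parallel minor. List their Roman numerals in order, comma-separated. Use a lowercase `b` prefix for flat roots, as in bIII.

In F# major the diatonic chords are F#, G#m, A#m, B, C#, D#m, E#dim. F#, B, C#7 and C# all belong to that set. Dmaj7 (D–F#–A–C#) is not: scale degree 6 in F# major carries D#m (vi). In F# minor the chord on that degree is Dmaj7, so here it functions as bVImaj7, borrowed from the parallel minor. G#dim (G#–B–D) is not: scale degree 2 in F# major carries G#m (ii). In F# minor the chord on that degree is G#dim, so here it functions as ii°, borrowed from the parallel minor. C#m7 (C#–E–G#–B) doesn't fit — on degree 5 F# major would have C# (V). C#m7 is the degree-5 chord of F# minor, so it is the borrowed v7.

bVImaj7, ii°, v7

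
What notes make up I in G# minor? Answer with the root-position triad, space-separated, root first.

The root, G#, is scale degree 1 — the same note in G# minor and G# major; only the chord quality changes. Stacking thirds in G# major on G# gives G#–B#–D#.

G# B# D#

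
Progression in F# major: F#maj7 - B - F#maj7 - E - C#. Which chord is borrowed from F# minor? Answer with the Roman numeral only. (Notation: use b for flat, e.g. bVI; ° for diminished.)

In F# major the diatonic chords are F#, G#m, A#m, B, C#, D#m, E#dim. F#maj7, B and C# are all diatonic. But E (E–G#–B) is foreign: the diatonic vii° on degree 7 is E#dim, whereas E comes from F# minor. It is labeled bVII.

bVII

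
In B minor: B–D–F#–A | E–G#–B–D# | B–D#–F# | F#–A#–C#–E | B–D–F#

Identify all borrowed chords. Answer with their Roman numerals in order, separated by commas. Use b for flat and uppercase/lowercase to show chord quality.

B minor has the diatonic set Bm, C#dim, D, Em, F#, G, A (with V from harmonic minor). B–D–F#–A = Bm7, F#–A#–C#–E = F#7 and B–D–F# = Bm all belong to that set. But E–G#–B–D# is foreign: the diatonic iv on degree 4 is Em, whereas Emaj7 comes from B major. It is labeled IVmaj7. But B–D#–F# is foreign: the diatonic i on degree 1 is Bm, whereas B comes from B major. It is labeled I.

IVmaj7, I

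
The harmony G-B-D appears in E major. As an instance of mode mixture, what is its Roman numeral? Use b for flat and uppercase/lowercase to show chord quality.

The root G is the lowered 3rd scale degree — diatonically E major has G# there. Diatonically E major has G#m (iii) on that degree; G–B–D is instead the major chord native to E minor, so it takes the label bIII.

bIII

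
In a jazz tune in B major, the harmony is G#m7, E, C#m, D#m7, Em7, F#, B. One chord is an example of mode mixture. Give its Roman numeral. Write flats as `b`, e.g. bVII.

B major has the diatonic set B, C#m, D#m, E, F#, G#m, A#dim. Of the given chords, G#m7, E, C#m, D#m7, F# and B are diatonic. Em7 (E–G–B–D) is not: scale degree 4 in B major carries E (IV). In B minor the chord on that degree is Em7, so here it functions as iv7, borrowed from the parallel minor.

iv7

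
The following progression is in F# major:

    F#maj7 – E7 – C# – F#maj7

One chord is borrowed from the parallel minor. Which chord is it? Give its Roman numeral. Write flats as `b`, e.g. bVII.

bVII7

In F# major the diatonic chords are F#, G#m, A#m, B, C#, D#m, E#dim. Of the given chords, F#maj7 and C# are diatonic. But E7 (E–G#–B–D) is foreign: the diatonic vii° on degree 7 is E#dim, whereas E7 comes from F# minor. It is labeled bVII7.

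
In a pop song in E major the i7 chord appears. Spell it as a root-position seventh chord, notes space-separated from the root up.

i7 is built on scale degree 1, which is E in both E major and its parallel. In E minor the chord on E is E–G–B–D.

E G B D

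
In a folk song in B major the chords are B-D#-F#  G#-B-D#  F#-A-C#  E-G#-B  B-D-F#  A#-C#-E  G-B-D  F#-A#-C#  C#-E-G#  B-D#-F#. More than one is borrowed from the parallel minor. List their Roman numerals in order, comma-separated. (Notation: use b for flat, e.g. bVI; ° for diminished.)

In B major the diatonic chords are B, C#m, D#m, E, F#, G#m, A#dim. B–D#–F# = B, G#–B–D# = G#m, E–G#–B = E, A#–C#–E = A#dim, F#–A#–C# = F# and C#–E–G# = C#m are all diatonic. F#–A–C# doesn't fit — on degree 5 B major would have F# (V). F#m is the degree-5 chord of B minor, so it is the borrowed v. But B–D–F# is foreign: the diatonic I on degree 1 is B, whereas Bm comes from B minor. It is labeled i. G–B–D is not: scale degree 6 in B major carries G#m (vi). In B minor the chord on that degree is G, so here it functions as bVI, borrowed from the parallel minor.

v, i, bVI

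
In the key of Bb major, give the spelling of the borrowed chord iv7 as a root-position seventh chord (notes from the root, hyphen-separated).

The root, Eb, is scale degree 4 — the same note in Bb major and Bb minor; only the chord quality changes. Stacking thirds in Bb minor on Eb gives Eb–Gb–Bb–Db.

Eb-Gb-Bb-Db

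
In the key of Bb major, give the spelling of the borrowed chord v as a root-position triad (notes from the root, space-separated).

F Ab C

The root, F, is scale degree 5 — the same note in Bb major and Bb minor; only the chord quality changes. In Bb minor the chord on F is F–Ab–C.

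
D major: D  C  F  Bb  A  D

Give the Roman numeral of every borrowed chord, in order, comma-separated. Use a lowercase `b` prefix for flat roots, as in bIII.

D major has the diatonic set D, Em, F#m, G, A, Bm, C#dim. D and A both belong to that set. C (C–E–G) is not: scale degree 7 in D major carries C#dim (vii°). In D minor the chord on that degree is C, so here it functions as bVII, borrowed from the parallel minor. F (F–A–C) doesn't fit — on degree 3 D major would have F#m (iii). F is the degree-3 chord of D minor, so it is the borrowed bIII. Bb (Bb–D–F) doesn't fit — on degree 6 D major would have Bm (vi). Bb is the degree-6 chord of D minor, so it is the borrowed bVI.

bVII, bIII, bVI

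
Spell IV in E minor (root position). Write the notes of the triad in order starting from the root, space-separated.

A C# E

The root, A, is scale degree 4 — the same note in E minor and E major; only the chord quality changes. In E major the chord on A is A–C#–E.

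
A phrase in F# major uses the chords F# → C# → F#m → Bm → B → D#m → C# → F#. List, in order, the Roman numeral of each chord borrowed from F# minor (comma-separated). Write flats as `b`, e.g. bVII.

F# major has the diatonic set F#, G#m, A#m, B, C#, D#m, E#dim. F#, C#, B and D#m all belong to that set. But F#m (F#–A–C#) is foreign: the diatonic I on degree 1 is F#, whereas F#m comes from F# minor. It is labeled i. Bm (B–D–F#) doesn't fit — on degree 4 F# major would have B (IV). Bm is the degree-4 chord of F# minor, so it is the borrowed iv.

i, iv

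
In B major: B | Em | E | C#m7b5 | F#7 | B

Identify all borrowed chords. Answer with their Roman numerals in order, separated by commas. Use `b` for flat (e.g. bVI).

The diatonic triads in B major are B, C#m, D#m, E, F#, G#m, A#dim. Of the given chords, B, E and F#7 are diatonic. But Em (E–G–B) is foreign: the diatonic IV on degree 4 is E, whereas Em comes from B minor. It is labeled iv. But C#m7b5 (C#–E–G–B) is foreign: the diatonic ii on degree 2 is C#m, whereas C#m7b5 comes from B minor. It is labeled iiø7.

iv, iiø7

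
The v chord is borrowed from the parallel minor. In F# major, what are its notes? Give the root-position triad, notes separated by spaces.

The root, C#, is scale degree 5 — the same note in F# major and F# minor; only the chord quality changes. Stacking thirds in F# minor on C# gives C#–E–G#.

C# E G#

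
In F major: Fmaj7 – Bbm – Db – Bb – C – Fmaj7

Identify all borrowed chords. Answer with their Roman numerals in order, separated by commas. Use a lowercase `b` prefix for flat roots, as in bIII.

iv, bVI

The diatonic triads in F major are F, Gm, Am, Bb, C, Dm, Edim. Fmaj7, Bb and C are all diatonic. Bbm (Bb–Db–F) is not: scale degree 4 in F major carries Bb (IV). In F minor the chord on that degree is Bbm, so here it functions as iv, borrowed from the parallel minor. Db (Db–F–Ab) doesn't fit — on degree 6 F major would have Dm (vi). Db is the degree-6 chord of F minor, so it is the borrowed bVI.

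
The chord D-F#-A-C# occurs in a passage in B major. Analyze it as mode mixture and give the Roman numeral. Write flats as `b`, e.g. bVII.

bIIImaj7

In B major scale degree 3 is D#; D is its lowered form, from B minor. Diatonically B major has D#m (iii) on that degree; D–F#–A–C# is instead the major-seventh chord native to B minor, so it takes the label bIIImaj7.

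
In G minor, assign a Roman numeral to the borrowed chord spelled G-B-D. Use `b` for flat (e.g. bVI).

G is scale degree 1 in G minor. The diatonic chord on degree 1 would be Gm (i), but G–B–D is the major chord from G major. As a borrowed chord it is labeled I.

I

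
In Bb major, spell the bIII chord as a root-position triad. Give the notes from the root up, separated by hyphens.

Db-F-Ab

Scale degree 3 in Bb major is D. bIII uses the lowered form, Db, taken from Bb minor. Stacking thirds in Bb minor on Db gives Db–F–Ab.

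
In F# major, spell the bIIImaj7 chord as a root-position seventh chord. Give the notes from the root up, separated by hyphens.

A-C#-E-G#

Scale degree 3 in F# major is A#. bIIImaj7 uses the lowered form, A, taken from F# minor. In F# minor the chord on A is A–C#–E–G#.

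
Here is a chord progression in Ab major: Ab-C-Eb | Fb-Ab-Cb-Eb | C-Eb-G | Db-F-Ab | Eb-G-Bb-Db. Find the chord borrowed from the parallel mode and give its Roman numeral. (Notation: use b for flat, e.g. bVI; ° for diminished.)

Ab major has the diatonic set Ab, Bbm, Cm, Db, Eb, Fm, Gdim. Ab–C–Eb = Ab, C–Eb–G = Cm, Db–F–Ab = Db and Eb–G–Bb–Db = Eb7 all belong to that set. Fb–Ab–Cb–Eb is not: scale degree 6 in Ab major carries Fm (vi). In Ab minor the chord on that degree is Fbmaj7, so here it functions as bVImaj7, borrowed from the parallel minor.

bVImaj7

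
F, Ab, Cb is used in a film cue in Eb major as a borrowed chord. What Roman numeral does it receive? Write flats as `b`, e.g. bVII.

F is scale degree 2 in Eb major. The diatonic chord on degree 2 would be Fm (ii), but F–Ab–Cb is the diminished chord from Eb minor. As a borrowed chord it is labeled ii°.

ii°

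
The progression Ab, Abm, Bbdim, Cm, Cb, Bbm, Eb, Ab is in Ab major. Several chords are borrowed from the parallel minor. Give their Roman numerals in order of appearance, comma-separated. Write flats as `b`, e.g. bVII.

i, ii°, bIII

Ab major has the diatonic set Ab, Bbm, Cm, Db, Eb, Fm, Gdim. Ab, Cm, Bbm and Eb all belong to that set. Abm (Ab–Cb–Eb) is not: scale degree 1 in Ab major carries Ab (I). In Ab minor the chord on that degree is Abm, so here it functions as i, borrowed from the parallel minor. Bbdim (Bb–Db–Fb) doesn't fit — on degree 2 Ab major would have Bbm (ii). Bbdim is the degree-2 chord of Ab minor, so it is the borrowed ii°. Cb (Cb–Eb–Gb) doesn't fit — on degree 3 Ab major would have Cm (iii). Cb is the degree-3 chord of Ab minor, so it is the borrowed bIII.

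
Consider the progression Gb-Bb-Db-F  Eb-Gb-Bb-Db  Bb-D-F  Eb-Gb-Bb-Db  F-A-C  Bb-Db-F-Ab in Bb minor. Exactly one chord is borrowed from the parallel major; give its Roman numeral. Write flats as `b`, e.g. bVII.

The diatonic triads in Bb minor (with V from harmonic minor) are Bbm, Cdim, Db, Ebm, F, Gb, Ab. Gb–Bb–Db–F = Gbmaj7, Eb–Gb–Bb–Db = Ebm7, F–A–C = F and Bb–Db–F–Ab = Bbm7 all belong to that set. Bb–D–F is not: scale degree 1 in Bb minor carries Bbm (i). In Bb major the chord on that degree is Bb, so here it functions as I, borrowed from the parallel major.

I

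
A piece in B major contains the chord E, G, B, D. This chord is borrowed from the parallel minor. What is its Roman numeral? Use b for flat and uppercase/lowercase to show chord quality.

The root E is the diatonic 4th degree of B major; the borrowing shows in the chord quality. The diatonic chord on degree 4 would be E (IV), but E–G–B–D is the minor-seventh chord from B minor. As a borrowed chord it is labeled iv7.

iv7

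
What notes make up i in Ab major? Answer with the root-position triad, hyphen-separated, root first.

Ab-Cb-Eb

i is built on scale degree 1, which is Ab in both Ab major and its parallel. Building the minor chord from the parallel minor on Ab: Ab–Cb–Eb.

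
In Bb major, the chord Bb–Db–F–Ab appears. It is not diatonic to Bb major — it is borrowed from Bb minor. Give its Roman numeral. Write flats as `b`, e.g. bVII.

i7

The root Bb is the diatonic 1st degree of Bb major; the borrowing shows in the chord quality. Diatonically Bb major has Bb (I) on that degree; Bb–Db–F–Ab is instead the minor-seventh chord native to Bb minor, so it takes the label i7.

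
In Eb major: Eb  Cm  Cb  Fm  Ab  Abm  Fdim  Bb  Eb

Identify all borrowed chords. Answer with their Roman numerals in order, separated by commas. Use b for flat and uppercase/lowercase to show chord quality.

The diatonic triads in Eb major are Eb, Fm, Gm, Ab, Bb, Cm, Ddim. Of the given chords, Eb, Cm, Fm, Ab and Bb are diatonic. But Cb (Cb–Eb–Gb) is foreign: the diatonic vi on degree 6 is Cm, whereas Cb comes from Eb minor. It is labeled bVI. But Abm (Ab–Cb–Eb) is foreign: the diatonic IV on degree 4 is Ab, whereas Abm comes from Eb minor. It is labeled iv. Fdim (F–Ab–Cb) is not: scale degree 2 in Eb major carries Fm (ii). In Eb minor the chord on that degree is Fdim, so here it functions as ii°, borrowed from the parallel minor.

bVI, iv, ii°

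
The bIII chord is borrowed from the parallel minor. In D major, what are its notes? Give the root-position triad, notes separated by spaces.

Scale degree 3 in D major is F#. bIII uses the lowered form, F, taken from D minor. Stacking thirds in D minor on F gives F–A–C.

F A C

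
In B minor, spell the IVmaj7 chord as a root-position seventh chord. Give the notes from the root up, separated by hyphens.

The root, E, is scale degree 4 — the same note in B minor and B major; only the chord quality changes. Stacking thirds in B major on E gives E–G#–B–D#.

E-G#-B-D#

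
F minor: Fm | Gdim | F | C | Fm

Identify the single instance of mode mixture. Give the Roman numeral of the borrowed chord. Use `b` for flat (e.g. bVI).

In F minor (with V from harmonic minor) the diatonic chords are Fm, Gdim, Ab, Bbm, C, Db, Eb. Fm, Gdim and C are all diatonic. But F (F–A–C) is foreign: the diatonic i on degree 1 is Fm, whereas F comes from F major. It is labeled I.

I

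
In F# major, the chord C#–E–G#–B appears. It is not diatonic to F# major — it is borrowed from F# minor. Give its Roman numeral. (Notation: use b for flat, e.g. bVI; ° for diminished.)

C# is scale degree 5 in F# major. C#–E–G#–B is a minor-seventh chord — the form found in F# minor, not the diatonic V (C#). Borrowed into F# major it is written v7.

v7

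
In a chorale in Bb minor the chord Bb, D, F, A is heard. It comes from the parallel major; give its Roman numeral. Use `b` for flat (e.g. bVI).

Imaj7

The root Bb is the diatonic 1st degree of Bb minor; the borrowing shows in the chord quality. The diatonic chord on degree 1 would be Bbm (i), but Bb–D–F–A is the major-seventh chord from Bb major. As a borrowed chord it is labeled Imaj7.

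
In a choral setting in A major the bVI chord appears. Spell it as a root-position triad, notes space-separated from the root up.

bVI is built on the lowered scale degree 6. In A major degree 6 is F#; lowered it becomes F. In A minor the chord on F is F–A–C.

F A C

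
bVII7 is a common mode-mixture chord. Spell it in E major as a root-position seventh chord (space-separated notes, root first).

The root of bVII7 is the lowered 7th degree: D# becomes D. In E minor the chord on D is D–F#–A–C.

D F# A C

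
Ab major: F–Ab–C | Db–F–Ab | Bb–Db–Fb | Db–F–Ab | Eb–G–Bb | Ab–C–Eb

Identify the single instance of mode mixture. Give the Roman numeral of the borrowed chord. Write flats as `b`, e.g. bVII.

ii°

Ab major has the diatonic set Ab, Bbm, Cm, Db, Eb, Fm, Gdim. Of the given chords, F–Ab–C = Fm, Db–F–Ab = Db, Eb–G–Bb = Eb and Ab–C–Eb = Ab are diatonic. Bb–Db–Fb doesn't fit — on degree 2 Ab major would have Bbm (ii). Bbdim is the degree-2 chord of Ab minor, so it is the borrowed ii°.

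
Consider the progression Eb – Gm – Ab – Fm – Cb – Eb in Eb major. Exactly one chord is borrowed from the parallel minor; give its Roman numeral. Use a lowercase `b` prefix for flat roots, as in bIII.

Eb major has the diatonic set Eb, Fm, Gm, Ab, Bb, Cm, Ddim. Eb, Gm, Ab and Fm all belong to that set. Cb (Cb–Eb–Gb) is not: scale degree 6 in Eb major carries Cm (vi). In Eb minor the chord on that degree is Cb, so here it functions as bVI, borrowed from the parallel minor.

bVI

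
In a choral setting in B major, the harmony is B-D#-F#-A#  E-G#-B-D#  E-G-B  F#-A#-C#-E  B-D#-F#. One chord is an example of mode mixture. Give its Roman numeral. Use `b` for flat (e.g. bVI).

iv

The diatonic triads in B major are B, C#m, D#m, E, F#, G#m, A#dim. Of the given chords, B–D#–F#–A# = Bmaj7, E–G#–B–D# = Emaj7, F#–A#–C#–E = F#7 and B–D#–F# = B are diatonic. E–G–B doesn't fit — on degree 4 B major would have E (IV). Em is the degree-4 chord of B minor, so it is the borrowed iv.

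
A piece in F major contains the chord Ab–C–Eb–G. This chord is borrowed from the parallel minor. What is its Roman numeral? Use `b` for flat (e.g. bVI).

In F major scale degree 3 is A; Ab is its lowered form, from F minor. Ab–C–Eb–G is a major-seventh chord — the form found in F minor, not the diatonic iii (Am). Borrowed into F major it is written bIIImaj7.

bIIImaj7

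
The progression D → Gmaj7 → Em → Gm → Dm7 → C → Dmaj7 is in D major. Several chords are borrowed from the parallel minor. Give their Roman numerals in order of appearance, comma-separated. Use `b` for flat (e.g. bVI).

iv, i7, bVII

The diatonic triads in D major are D, Em, F#m, G, A, Bm, C#dim. Of the given chords, D, Gmaj7, Em and Dmaj7 are diatonic. But Gm (G–Bb–D) is foreign: the diatonic IV on degree 4 is G, whereas Gm comes from D minor. It is labeled iv. But Dm7 (D–F–A–C) is foreign: the diatonic I on degree 1 is D, whereas Dm7 comes from D minor. It is labeled i7. But C (C–E–G) is foreign: the diatonic vii° on degree 7 is C#dim, whereas C comes from D minor. It is labeled bVII.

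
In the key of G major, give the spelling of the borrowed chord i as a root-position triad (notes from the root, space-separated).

G Bb D

i is built on scale degree 1, which is G in both G major and its parallel. Building the minor chord from the parallel minor on G: G–Bb–D.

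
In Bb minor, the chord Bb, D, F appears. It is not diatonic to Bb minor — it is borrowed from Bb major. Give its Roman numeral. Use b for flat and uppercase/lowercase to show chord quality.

I

The root Bb is the diatonic 1st degree of Bb minor; the borrowing shows in the chord quality. Bb–D–F is a major chord — the form found in Bb major, not the diatonic i (Bbm). Borrowed into Bb minor it is written I.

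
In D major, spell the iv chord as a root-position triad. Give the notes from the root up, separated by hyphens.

G-Bb-D

The root, G, is scale degree 4 — the same note in D major and D minor; only the chord quality changes. Stacking thirds in D minor on G gives G–Bb–D.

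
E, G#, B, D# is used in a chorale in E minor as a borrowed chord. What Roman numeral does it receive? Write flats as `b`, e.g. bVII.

Imaj7

The root E is the diatonic 1st degree of E minor; the borrowing shows in the chord quality. Diatonically E minor has Em (i) on that degree; E–G#–B–D# is instead the major-seventh chord native to E major, so it takes the label Imaj7.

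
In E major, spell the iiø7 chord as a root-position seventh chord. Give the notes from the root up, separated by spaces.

The root, F#, is scale degree 2 — the same note in E major and E minor; only the chord quality changes. Stacking thirds in E minor on F# gives F#–A–C–E.

F# A C E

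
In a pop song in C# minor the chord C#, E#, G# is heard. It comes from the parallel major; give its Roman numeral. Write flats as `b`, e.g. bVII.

C# is scale degree 1 in C# minor. C#–E#–G# is a major chord — the form found in C# major, not the diatonic i (C#m). Borrowed into C# minor it is written I.

I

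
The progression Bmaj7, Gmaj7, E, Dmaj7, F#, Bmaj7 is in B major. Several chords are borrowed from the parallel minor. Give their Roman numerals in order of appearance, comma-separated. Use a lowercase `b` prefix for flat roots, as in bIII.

bVImaj7, bIIImaj7

The diatonic triads in B major are B, C#m, D#m, E, F#, G#m, A#dim. Of the given chords, Bmaj7, E and F# are diatonic. Gmaj7 (G–B–D–F#) is not: scale degree 6 in B major carries G#m (vi). In B minor the chord on that degree is Gmaj7, so here it functions as bVImaj7, borrowed from the parallel minor. Dmaj7 (D–F#–A–C#) is not: scale degree 3 in B major carries D#m (iii). In B minor the chord on that degree is Dmaj7, so here it functions as bIIImaj7, borrowed from the parallel minor.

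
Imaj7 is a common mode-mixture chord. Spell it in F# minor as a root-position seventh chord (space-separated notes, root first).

F# A# C# E#

The root, F#, is scale degree 1 — the same note in F# minor and F# major; only the chord quality changes. Building the major-seventh chord from the parallel major on F#: F#–A#–C#–E#.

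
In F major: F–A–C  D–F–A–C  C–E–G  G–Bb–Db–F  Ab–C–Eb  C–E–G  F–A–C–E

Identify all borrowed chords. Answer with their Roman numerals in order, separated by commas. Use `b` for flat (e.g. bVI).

iiø7, bIII

The diatonic triads in F major are F, Gm, Am, Bb, C, Dm, Edim. F–A–C = F, D–F–A–C = Dm7, C–E–G = C and F–A–C–E = Fmaj7 all belong to that set. But G–Bb–Db–F is foreign: the diatonic ii on degree 2 is Gm, whereas Gm7b5 comes from F minor. It is labeled iiø7. Ab–C–Eb is not: scale degree 3 in F major carries Am (iii). In F minor the chord on that degree is Ab, so here it functions as bIII, borrowed from the parallel minor.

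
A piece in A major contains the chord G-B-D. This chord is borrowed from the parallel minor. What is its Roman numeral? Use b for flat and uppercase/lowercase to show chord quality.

In A major scale degree 7 is G#; G is its lowered form, from A minor. Diatonically A major has G#dim (vii°) on that degree; G–B–D is instead the major chord native to A minor, so it takes the label bVII.

bVII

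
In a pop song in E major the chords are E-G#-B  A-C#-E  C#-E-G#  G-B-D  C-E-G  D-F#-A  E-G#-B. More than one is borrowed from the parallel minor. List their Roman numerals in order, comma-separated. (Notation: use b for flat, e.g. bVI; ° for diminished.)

In E major the diatonic chords are E, F#m, G#m, A, B, C#m, D#dim. Of the given chords, E–G#–B = E, A–C#–E = A and C#–E–G# = C#m are diatonic. G–B–D is not: scale degree 3 in E major carries G#m (iii). In E minor the chord on that degree is G, so here it functions as bIII, borrowed from the parallel minor. C–E–G doesn't fit — on degree 6 E major would have C#m (vi). C is the degree-6 chord of E minor, so it is the borrowed bVI. D–F#–A is not: scale degree 7 in E major carries D#dim (vii°). In E minor the chord on that degree is D, so here it functions as bVII, borrowed from the parallel minor.

bIII, bVI, bVII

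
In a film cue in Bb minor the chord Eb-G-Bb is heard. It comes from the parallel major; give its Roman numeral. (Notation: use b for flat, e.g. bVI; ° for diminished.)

The root Eb is the diatonic 4th degree of Bb minor; the borrowing shows in the chord quality. Eb–G–Bb is a major chord — the form found in Bb major, not the diatonic iv (Ebm). Borrowed into Bb minor it is written IV.

IV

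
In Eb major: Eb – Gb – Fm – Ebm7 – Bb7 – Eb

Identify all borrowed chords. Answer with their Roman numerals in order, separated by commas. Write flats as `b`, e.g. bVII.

bIII, i7

In Eb major the diatonic chords are Eb, Fm, Gm, Ab, Bb, Cm, Ddim. Of the given chords, Eb, Fm and Bb7 are diatonic. Gb (Gb–Bb–Db) is not: scale degree 3 in Eb major carries Gm (iii). In Eb minor the chord on that degree is Gb, so here it functions as bIII, borrowed from the parallel minor. Ebm7 (Eb–Gb–Bb–Db) is not: scale degree 1 in Eb major carries Eb (I). In Eb minor the chord on that degree is Ebm7, so here it functions as i7, borrowed from the parallel minor.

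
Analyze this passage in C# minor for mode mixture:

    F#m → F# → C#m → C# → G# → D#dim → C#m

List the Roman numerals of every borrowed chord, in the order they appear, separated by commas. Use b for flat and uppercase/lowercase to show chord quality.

IV, I

The diatonic triads in C# minor (with V from harmonic minor) are C#m, D#dim, E, F#m, G#, A, B. F#m, C#m, G# and D#dim all belong to that set. F# (F#–A#–C#) is not: scale degree 4 in C# minor carries F#m (iv). In C# major the chord on that degree is F#, so here it functions as IV, borrowed from the parallel major. C# (C#–E#–G#) doesn't fit — on degree 1 C# minor would have C#m (i). C# is the degree-1 chord of C# major, so it is the borrowed I.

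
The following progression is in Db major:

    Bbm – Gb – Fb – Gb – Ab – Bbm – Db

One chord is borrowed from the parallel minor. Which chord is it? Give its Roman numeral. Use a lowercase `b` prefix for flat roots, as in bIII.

bIII

In Db major the diatonic chords are Db, Ebm, Fm, Gb, Ab, Bbm, Cdim. Bbm, Gb, Ab and Db are all diatonic. Fb (Fb–Ab–Cb) is not: scale degree 3 in Db major carries Fm (iii). In Db minor the chord on that degree is Fb, so here it functions as bIII, borrowed from the parallel minor.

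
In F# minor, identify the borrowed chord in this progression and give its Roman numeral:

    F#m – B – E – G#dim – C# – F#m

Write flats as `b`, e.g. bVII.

The diatonic triads in F# minor (with V from harmonic minor) are F#m, G#dim, A, Bm, C#, D, E. F#m, E, G#dim and C# all belong to that set. B (B–D#–F#) doesn't fit — on degree 4 F# minor would have Bm (iv). B is the degree-4 chord of F# major, so it is the borrowed IV.

IV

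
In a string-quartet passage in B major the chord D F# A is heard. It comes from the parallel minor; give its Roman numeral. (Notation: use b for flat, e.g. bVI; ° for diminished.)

The root D is the lowered 3rd scale degree — diatonically B major has D# there. Diatonically B major has D#m (iii) on that degree; D–F#–A is instead the major chord native to B minor, so it takes the label bIII.

bIII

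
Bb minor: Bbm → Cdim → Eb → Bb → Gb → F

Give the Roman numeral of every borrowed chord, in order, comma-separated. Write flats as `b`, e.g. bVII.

Bb minor has the diatonic set Bbm, Cdim, Db, Ebm, F, Gb, Ab (with V from harmonic minor). Of the given chords, Bbm, Cdim, Gb and F are diatonic. But Eb (Eb–G–Bb) is foreign: the diatonic iv on degree 4 is Ebm, whereas Eb comes from Bb major. It is labeled IV. Bb (Bb–D–F) doesn't fit — on degree 1 Bb minor would have Bbm (i). Bb is the degree-1 chord of Bb major, so it is the borrowed I.

IV, I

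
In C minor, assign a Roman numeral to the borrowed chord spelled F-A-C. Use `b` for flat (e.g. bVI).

IV

F is scale degree 4 in C minor. Diatonically C minor has Fm (iv) on that degree; F–A–C is instead the major chord native to C major, so it takes the label IV.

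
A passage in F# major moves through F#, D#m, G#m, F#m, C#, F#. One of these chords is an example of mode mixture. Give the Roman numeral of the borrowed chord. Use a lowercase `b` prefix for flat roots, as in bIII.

i

F# major has the diatonic set F#, G#m, A#m, B, C#, D#m, E#dim. F#, D#m, G#m and C# are all diatonic. F#m (F#–A–C#) is not: scale degree 1 in F# major carries F# (I). In F# minor the chord on that degree is F#m, so here it functions as i, borrowed from the parallel minor.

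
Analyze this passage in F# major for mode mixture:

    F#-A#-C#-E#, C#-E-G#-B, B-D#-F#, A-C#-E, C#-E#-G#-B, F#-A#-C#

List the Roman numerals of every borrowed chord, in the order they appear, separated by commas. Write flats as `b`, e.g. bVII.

F# major has the diatonic set F#, G#m, A#m, B, C#, D#m, E#dim. F#–A#–C#–E# = F#maj7, B–D#–F# = B, C#–E#–G#–B = C#7 and F#–A#–C# = F# are all diatonic. C#–E–G#–B is not: scale degree 5 in F# major carries C# (V). In F# minor the chord on that degree is C#m7, so here it functions as v7, borrowed from the parallel minor. A–C#–E doesn't fit — on degree 3 F# major would have A#m (iii). A is the degree-3 chord of F# minor, so it is the borrowed bIII.

v7, bIII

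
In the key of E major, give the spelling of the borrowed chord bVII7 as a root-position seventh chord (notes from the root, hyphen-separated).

D-F#-A-C

Scale degree 7 in E major is D#. bVII7 uses the lowered form, D, taken from E minor. In E minor the chord on D is D–F#–A–C.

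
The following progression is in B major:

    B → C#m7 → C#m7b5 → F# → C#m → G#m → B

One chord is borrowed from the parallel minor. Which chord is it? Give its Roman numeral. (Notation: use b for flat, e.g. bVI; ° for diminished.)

iiø7

In B major the diatonic chords are B, C#m, D#m, E, F#, G#m, A#dim. Of the given chords, B, C#m7, F#, C#m and G#m are diatonic. C#m7b5 (C#–E–G–B) is not: scale degree 2 in B major carries C#m (ii). In B minor the chord on that degree is C#m7b5, so here it functions as iiø7, borrowed from the parallel minor.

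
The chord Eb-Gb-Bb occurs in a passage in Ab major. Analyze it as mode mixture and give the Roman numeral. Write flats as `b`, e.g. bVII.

The root Eb is the diatonic 5th degree of Ab major; the borrowing shows in the chord quality. The diatonic chord on degree 5 would be Eb (V), but Eb–Gb–Bb is the minor chord from Ab minor. As a borrowed chord it is labeled v.

v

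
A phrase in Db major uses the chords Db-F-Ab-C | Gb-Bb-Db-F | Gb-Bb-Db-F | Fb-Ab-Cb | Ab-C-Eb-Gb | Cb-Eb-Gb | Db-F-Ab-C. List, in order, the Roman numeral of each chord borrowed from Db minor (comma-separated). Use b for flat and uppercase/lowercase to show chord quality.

The diatonic triads in Db major are Db, Ebm, Fm, Gb, Ab, Bbm, Cdim. Db–F–Ab–C = Dbmaj7, Gb–Bb–Db–F = Gbmaj7 and Ab–C–Eb–Gb = Ab7 are all diatonic. But Fb–Ab–Cb is foreign: the diatonic iii on degree 3 is Fm, whereas Fb comes from Db minor. It is labeled bIII. Cb–Eb–Gb is not: scale degree 7 in Db major carries Cdim (vii°). In Db minor the chord on that degree is Cb, so here it functions as bVII, borrowed from the parallel minor.

bIII, bVII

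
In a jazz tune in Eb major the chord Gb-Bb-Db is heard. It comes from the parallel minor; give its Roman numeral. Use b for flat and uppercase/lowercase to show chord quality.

bIII

In Eb major scale degree 3 is G; Gb is its lowered form, from Eb minor. The diatonic chord on degree 3 would be Gm (iii), but Gb–Bb–Db is the major chord from Eb minor. As a borrowed chord it is labeled bIII.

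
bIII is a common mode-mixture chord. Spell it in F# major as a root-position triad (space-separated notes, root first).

The root of bIII is the lowered 3rd degree: A# becomes A. In F# minor the chord on A is A–C#–E.

A C# E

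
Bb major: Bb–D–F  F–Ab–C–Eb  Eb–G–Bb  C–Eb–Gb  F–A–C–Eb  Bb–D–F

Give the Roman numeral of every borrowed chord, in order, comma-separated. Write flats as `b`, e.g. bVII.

In Bb major the diatonic chords are Bb, Cm, Dm, Eb, F, Gm, Adim. Bb–D–F = Bb, Eb–G–Bb = Eb and F–A–C–Eb = F7 all belong to that set. F–Ab–C–Eb is not: scale degree 5 in Bb major carries F (V). In Bb minor the chord on that degree is Fm7, so here it functions as v7, borrowed from the parallel minor. C–Eb–Gb is not: scale degree 2 in Bb major carries Cm (ii). In Bb minor the chord on that degree is Cdim, so here it functions as ii°, borrowed from the parallel minor.

v7, ii°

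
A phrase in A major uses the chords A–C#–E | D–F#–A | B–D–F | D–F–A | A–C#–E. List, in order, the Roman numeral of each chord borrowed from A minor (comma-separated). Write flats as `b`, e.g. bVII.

In A major the diatonic chords are A, Bm, C#m, D, E, F#m, G#dim. A–C#–E = A and D–F#–A = D are both diatonic. B–D–F is not: scale degree 2 in A major carries Bm (ii). In A minor the chord on that degree is Bdim, so here it functions as ii°, borrowed from the parallel minor. D–F–A doesn't fit — on degree 4 A major would have D (IV). Dm is the degree-4 chord of A minor, so it is the borrowed iv.

ii°, iv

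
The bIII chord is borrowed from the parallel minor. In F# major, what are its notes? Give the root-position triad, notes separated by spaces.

Scale degree 3 in F# major is A#. bIII uses the lowered form, A, taken from F# minor. Stacking thirds in F# minor on A gives A–C#–E.

A C# E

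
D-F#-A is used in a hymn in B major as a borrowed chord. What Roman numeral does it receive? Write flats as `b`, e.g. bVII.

D is the lowered form of scale degree 3 in B major (the diatonic degree 3 is D#). D–F#–A is a major chord — the form found in B minor, not the diatonic iii (D#m). Borrowed into B major it is written bIII.

bIII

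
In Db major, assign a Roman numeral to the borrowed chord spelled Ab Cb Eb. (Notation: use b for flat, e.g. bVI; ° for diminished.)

Ab is scale degree 5 in Db major. Diatonically Db major has Ab (V) on that degree; Ab–Cb–Eb is instead the minor chord native to Db minor, so it takes the label v.

v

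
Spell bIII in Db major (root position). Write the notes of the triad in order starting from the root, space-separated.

Fb Ab Cb

The root of bIII is the lowered 3rd degree: F becomes Fb. Building the major chord from the parallel minor on Fb: Fb–Ab–Cb.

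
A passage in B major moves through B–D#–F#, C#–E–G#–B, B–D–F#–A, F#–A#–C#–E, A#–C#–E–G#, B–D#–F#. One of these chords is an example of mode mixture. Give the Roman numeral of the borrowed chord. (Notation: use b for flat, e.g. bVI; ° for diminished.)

The diatonic triads in B major are B, C#m, D#m, E, F#, G#m, A#dim. B–D#–F# = B, C#–E–G#–B = C#m7, F#–A#–C#–E = F#7 and A#–C#–E–G# = A#m7b5 all belong to that set. B–D–F#–A doesn't fit — on degree 1 B major would have B (I). Bm7 is the degree-1 chord of B minor, so it is the borrowed i7.

i7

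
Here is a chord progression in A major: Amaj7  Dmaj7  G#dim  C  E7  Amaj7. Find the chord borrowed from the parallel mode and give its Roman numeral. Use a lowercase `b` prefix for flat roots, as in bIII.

bIII

In A major the diatonic chords are A, Bm, C#m, D, E, F#m, G#dim. Amaj7, Dmaj7, G#dim and E7 all belong to that set. But C (C–E–G) is foreign: the diatonic iii on degree 3 is C#m, whereas C comes from A minor. It is labeled bIII.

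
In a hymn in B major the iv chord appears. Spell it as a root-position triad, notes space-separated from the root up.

E G B

The root, E, is scale degree 4 — the same note in B major and B minor; only the chord quality changes. Stacking thirds in B minor on E gives E–G–B.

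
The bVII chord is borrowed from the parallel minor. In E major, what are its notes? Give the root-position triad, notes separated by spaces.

Scale degree 7 in E major is D#. bVII uses the lowered form, D, taken from E minor. In E minor the chord on D is D–F#–A.

D F# A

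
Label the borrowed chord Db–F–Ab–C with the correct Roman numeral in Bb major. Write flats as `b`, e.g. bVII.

In Bb major scale degree 3 is D; Db is its lowered form, from Bb minor. Db–F–Ab–C is a major-seventh chord — the form found in Bb minor, not the diatonic iii (Dm). Borrowed into Bb major it is written bIIImaj7.

bIIImaj7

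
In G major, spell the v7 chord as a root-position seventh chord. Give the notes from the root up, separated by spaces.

D F A C

The root, D, is scale degree 5 — the same note in G major and G minor; only the chord quality changes. Stacking thirds in G minor on D gives D–F–A–C.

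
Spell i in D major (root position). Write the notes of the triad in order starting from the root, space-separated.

D F A

The root, D, is scale degree 1 — the same note in D major and D minor; only the chord quality changes. Stacking thirds in D minor on D gives D–F–A.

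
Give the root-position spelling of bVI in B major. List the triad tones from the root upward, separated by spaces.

G B D

The root of bVI is the lowered 6th degree: G# becomes G. In B minor the chord on G is G–B–D.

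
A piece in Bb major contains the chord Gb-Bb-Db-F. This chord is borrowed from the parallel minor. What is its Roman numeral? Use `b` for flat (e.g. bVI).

In Bb major scale degree 6 is G; Gb is its lowered form, from Bb minor. The diatonic chord on degree 6 would be Gm (vi), but Gb–Bb–Db–F is the major-seventh chord from Bb minor. As a borrowed chord it is labeled bVImaj7.

bVImaj7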